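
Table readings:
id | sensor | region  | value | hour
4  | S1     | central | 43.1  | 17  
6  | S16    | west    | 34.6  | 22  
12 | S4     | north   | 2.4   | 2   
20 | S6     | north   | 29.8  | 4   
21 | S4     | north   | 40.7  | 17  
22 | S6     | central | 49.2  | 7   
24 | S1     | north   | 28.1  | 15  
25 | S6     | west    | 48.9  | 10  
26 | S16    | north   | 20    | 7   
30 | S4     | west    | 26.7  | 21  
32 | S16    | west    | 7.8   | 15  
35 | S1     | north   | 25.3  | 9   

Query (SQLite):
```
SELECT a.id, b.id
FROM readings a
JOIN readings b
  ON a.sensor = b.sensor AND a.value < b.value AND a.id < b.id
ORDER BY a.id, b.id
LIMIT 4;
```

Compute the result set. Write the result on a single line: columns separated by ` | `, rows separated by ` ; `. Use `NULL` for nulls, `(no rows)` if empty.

12 | 21 ; 12 | 30 ; 20 | 22 ; 20 | 25

Pairs (a,b) with same sensor, a.value < b.value, a.id < b.id.
sensor groups: S1:{4,24,35} S16:{6,26,32} S4:{12,21,30} S6:{20,22,25}
Ordered by (a.id, b.id); first 4.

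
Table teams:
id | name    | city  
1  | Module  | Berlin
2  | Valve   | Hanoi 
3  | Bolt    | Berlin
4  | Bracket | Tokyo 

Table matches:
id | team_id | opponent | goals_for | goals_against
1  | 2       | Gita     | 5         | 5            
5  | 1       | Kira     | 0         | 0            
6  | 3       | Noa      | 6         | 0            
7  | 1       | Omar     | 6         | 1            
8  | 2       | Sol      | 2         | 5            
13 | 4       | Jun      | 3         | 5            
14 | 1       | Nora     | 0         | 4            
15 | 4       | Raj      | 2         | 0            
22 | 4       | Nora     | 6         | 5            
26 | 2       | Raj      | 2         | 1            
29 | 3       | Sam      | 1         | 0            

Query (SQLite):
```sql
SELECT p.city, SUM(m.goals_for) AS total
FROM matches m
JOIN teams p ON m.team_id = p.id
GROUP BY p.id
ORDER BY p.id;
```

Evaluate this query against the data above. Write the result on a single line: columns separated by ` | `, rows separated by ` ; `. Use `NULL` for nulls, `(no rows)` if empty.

Berlin | 6 ; Hanoi | 9 ; Berlin | 7 ; Tokyo | 11

Join each matches row to its teams via team_id.
Group joined rows by teams.id; compute SUM(m.goals_for) per group.
  1: ids {5, 7, 14} → SUM(m.goals_for)=6
  2: ids {1, 8, 26} → SUM(m.goals_for)=9
  3: ids {6, 29} → SUM(m.goals_for)=7
  4: ids {13, 15, 22} → SUM(m.goals_for)=11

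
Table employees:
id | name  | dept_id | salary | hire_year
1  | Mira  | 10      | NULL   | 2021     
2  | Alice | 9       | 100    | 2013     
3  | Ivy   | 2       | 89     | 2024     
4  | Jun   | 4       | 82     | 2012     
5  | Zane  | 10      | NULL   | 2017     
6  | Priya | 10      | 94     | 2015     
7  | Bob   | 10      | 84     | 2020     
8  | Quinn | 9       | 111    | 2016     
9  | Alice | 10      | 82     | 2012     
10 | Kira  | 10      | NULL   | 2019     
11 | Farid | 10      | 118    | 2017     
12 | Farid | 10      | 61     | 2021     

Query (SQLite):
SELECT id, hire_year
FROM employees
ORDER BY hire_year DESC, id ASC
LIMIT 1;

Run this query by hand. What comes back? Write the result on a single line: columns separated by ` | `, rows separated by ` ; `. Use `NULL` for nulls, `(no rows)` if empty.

Sort by hire_year desc, tiebreak id asc: (2024, id=3), (2021, id=1), (2021, id=12), (2020, id=7) …. Take first 1.

3 | 2024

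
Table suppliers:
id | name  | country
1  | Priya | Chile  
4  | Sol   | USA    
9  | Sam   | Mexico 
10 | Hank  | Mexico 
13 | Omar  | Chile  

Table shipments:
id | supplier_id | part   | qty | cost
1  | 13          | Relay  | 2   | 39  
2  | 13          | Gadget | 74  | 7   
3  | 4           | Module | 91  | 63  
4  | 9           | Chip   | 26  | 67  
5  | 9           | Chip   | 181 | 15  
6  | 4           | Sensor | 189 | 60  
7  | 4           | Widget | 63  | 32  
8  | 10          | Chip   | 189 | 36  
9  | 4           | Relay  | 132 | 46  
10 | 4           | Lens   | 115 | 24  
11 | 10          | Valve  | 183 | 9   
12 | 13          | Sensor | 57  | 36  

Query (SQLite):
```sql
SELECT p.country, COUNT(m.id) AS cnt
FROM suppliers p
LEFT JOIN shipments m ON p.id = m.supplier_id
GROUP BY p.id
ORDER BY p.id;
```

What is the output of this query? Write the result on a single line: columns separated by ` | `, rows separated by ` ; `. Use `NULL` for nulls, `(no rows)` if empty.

LEFT JOIN keeps every suppliers row; unmatched ones get NULL for shipments columns.
Group by suppliers.id and compute COUNT(m.id). COUNT(col) of an all-NULL group is 0.
  1: ids {—} → COUNT(m.id)=0
  4: ids {3, 6, 7, 9, 10} → COUNT(m.id)=5
  9: ids {4, 5} → COUNT(m.id)=2
  10: ids {8, 11} → COUNT(m.id)=2
  13: ids {1, 2, 12} → COUNT(m.id)=3

Chile | 0 ; USA | 5 ; Mexico | 2 ; Mexico | 2 ; Chile | 3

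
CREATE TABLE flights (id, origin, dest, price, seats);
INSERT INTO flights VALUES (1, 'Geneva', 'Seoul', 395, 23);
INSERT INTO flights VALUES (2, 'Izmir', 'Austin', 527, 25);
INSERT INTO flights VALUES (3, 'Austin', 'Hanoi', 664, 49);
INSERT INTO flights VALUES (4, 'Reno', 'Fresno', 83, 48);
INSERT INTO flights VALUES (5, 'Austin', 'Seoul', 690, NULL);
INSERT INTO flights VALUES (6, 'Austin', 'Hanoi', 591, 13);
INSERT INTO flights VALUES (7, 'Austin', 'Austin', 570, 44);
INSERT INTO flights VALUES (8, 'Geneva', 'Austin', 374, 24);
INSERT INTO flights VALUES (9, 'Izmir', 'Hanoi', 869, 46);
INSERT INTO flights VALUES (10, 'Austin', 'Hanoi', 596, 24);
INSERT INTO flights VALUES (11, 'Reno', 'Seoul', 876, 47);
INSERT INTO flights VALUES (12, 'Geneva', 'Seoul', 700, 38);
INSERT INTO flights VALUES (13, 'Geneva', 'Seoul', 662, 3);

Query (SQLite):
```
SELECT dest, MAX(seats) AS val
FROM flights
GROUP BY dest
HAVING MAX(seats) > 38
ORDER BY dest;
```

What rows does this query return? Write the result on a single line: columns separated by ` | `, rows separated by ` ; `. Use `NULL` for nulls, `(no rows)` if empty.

Partition flights by dest; compute MAX(seats) within each group.
HAVING: keep groups where MAX(seats) > 38.
  Austin: ids {2, 7, 8} → MAX(seats)=44
  Fresno: ids {4} → MAX(seats)=48
  Hanoi: ids {3, 6, 9, 10} → MAX(seats)=49
  Seoul: ids {1, 5, 11, 12, 13} → MAX(seats)=47

Austin | 44 ; Fresno | 48 ; Hanoi | 49 ; Seoul | 47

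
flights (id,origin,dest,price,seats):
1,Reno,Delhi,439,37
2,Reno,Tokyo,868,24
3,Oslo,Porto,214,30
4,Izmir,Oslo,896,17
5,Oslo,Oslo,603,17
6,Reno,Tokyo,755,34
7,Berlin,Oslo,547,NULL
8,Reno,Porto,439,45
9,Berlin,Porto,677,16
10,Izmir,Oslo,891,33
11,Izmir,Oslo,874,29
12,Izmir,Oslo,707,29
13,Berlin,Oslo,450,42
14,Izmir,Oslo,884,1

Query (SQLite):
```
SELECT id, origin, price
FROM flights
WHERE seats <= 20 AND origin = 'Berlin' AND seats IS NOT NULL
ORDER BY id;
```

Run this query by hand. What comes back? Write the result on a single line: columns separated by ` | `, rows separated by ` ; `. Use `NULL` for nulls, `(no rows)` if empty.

seats <= 20: ids {4, 5, 9, 14}
origin = 'Berlin': ids {7, 9, 13}
seats IS NOT NULL: ids {1, 2, 3, 4, 5, 6, 8, 9, 10, 11, 12, 13, 14}
Combine with AND.

9 | Berlin | 677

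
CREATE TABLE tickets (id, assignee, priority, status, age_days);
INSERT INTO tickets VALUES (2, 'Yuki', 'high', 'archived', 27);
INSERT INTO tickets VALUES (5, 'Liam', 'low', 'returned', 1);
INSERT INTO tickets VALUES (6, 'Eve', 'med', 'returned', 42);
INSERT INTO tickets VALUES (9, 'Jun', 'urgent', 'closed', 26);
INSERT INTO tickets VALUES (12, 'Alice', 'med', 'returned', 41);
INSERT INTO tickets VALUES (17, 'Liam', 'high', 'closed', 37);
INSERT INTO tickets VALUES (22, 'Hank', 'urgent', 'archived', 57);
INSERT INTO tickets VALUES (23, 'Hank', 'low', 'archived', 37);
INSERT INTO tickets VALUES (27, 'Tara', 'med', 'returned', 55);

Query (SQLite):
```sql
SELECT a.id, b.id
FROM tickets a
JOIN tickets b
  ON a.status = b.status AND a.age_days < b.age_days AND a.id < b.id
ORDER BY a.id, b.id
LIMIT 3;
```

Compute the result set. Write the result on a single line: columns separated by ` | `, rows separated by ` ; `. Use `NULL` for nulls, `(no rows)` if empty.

2 | 22 ; 2 | 23 ; 5 | 6

Pairs (a,b) with same status, a.age_days < b.age_days, a.id < b.id.
status groups: archived:{2,22,23} closed:{9,17} returned:{5,6,12,27}
Ordered by (a.id, b.id); first 3.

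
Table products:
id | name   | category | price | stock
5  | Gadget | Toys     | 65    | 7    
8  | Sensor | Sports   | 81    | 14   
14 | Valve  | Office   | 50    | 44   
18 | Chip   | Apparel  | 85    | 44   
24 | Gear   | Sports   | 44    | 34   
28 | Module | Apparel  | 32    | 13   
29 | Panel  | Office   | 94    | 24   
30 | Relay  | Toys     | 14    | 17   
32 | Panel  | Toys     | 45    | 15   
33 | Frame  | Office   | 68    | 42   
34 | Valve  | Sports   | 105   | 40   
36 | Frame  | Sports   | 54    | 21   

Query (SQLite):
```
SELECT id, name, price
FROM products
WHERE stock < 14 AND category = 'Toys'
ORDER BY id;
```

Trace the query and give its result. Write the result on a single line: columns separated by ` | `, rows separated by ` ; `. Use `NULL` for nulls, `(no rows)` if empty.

5 | Gadget | 65

stock < 14: ids {5, 28}
category = 'Toys': ids {5, 30, 32}
Combine with AND.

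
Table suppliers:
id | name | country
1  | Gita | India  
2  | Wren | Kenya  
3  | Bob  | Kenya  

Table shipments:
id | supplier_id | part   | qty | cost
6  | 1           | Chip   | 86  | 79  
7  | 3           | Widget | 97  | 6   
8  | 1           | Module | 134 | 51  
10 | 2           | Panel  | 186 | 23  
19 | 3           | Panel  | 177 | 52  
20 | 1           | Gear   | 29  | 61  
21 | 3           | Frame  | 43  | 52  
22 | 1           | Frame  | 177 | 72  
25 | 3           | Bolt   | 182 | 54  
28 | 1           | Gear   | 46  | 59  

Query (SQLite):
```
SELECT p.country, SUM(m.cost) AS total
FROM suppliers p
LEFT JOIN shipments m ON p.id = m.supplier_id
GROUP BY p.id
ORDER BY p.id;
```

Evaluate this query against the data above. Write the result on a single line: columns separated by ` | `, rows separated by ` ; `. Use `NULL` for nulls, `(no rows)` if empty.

India | 322 ; Kenya | 23 ; Kenya | 164

LEFT JOIN keeps every suppliers row; unmatched ones get NULL for shipments columns.
Group by suppliers.id and compute SUM(m.cost). SUM over an all-NULL group is NULL.
  1: ids {6, 8, 20, 22, 28} → SUM(m.cost)=322
  2: ids {10} → SUM(m.cost)=23
  3: ids {7, 19, 21, 25} → SUM(m.cost)=164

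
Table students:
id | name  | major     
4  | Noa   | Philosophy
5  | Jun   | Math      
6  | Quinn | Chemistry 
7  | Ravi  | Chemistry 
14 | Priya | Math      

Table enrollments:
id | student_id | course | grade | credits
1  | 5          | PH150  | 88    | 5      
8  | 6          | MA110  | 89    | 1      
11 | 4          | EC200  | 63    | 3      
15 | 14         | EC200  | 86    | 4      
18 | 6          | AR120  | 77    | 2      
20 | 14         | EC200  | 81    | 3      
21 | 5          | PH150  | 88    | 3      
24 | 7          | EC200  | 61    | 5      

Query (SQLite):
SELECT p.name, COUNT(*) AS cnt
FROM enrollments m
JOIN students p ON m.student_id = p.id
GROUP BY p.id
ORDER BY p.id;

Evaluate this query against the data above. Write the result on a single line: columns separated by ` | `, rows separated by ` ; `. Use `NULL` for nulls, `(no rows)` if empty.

Noa | 1 ; Jun | 2 ; Quinn | 2 ; Ravi | 1 ; Priya | 2

Join each enrollments row to its students via student_id.
Group joined rows by students.id; compute COUNT(*) per group.
  4: ids {11} → COUNT(*)=1
  5: ids {1, 21} → COUNT(*)=2
  6: ids {8, 18} → COUNT(*)=2
  7: ids {24} → COUNT(*)=1
  14: ids {15, 20} → COUNT(*)=2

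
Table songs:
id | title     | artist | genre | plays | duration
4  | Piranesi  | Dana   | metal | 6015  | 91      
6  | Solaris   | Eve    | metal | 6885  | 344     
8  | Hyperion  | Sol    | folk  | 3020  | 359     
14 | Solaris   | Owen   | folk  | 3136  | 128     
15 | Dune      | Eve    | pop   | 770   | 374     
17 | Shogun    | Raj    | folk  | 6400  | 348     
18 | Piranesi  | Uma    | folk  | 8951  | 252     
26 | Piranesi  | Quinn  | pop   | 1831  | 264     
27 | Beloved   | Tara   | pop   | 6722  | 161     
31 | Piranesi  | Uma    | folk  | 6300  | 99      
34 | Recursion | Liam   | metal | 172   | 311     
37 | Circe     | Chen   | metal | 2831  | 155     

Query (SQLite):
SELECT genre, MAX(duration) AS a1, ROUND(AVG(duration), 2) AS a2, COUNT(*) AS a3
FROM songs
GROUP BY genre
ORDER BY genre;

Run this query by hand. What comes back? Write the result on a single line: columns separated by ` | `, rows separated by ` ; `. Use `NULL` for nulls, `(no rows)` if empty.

Group songs by genre.
Per group compute: MAX(duration), ROUND(AVG(duration), 2), COUNT(*).
  folk: ids {8, 14, 17, 18, 31} → MAX(duration)=359, ROUND(AVG(duration), 2)=237.2, COUNT(*)=5
  metal: ids {4, 6, 34, 37} → MAX(duration)=344, ROUND(AVG(duration), 2)=225.25, COUNT(*)=4
  pop: ids {15, 26, 27} → MAX(duration)=374, ROUND(AVG(duration), 2)=266.33, COUNT(*)=3

folk | 359 | 237.2 | 5 ; metal | 344 | 225.25 | 4 ; pop | 374 | 266.33 | 3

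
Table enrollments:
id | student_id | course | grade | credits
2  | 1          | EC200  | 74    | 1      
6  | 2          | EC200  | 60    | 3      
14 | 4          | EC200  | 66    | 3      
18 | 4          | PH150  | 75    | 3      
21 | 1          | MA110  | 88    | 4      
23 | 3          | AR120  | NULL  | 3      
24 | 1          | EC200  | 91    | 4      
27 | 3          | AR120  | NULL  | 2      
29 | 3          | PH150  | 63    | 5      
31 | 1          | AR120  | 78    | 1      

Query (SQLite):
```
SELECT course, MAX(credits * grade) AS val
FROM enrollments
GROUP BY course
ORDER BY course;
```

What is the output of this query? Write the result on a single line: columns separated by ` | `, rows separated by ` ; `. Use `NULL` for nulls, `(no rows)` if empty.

AR120 | 78 ; EC200 | 364 ; MA110 | 352 ; PH150 | 315

For each row compute credits * grade.
Group by course; take MAX of the expression per group.
  AR120: ids {23, 27, 31} → MAX(credits * grade)=78
  EC200: ids {2, 6, 14, 24} → MAX(credits * grade)=364
  MA110: ids {21} → MAX(credits * grade)=352
  PH150: ids {18, 29} → MAX(credits * grade)=315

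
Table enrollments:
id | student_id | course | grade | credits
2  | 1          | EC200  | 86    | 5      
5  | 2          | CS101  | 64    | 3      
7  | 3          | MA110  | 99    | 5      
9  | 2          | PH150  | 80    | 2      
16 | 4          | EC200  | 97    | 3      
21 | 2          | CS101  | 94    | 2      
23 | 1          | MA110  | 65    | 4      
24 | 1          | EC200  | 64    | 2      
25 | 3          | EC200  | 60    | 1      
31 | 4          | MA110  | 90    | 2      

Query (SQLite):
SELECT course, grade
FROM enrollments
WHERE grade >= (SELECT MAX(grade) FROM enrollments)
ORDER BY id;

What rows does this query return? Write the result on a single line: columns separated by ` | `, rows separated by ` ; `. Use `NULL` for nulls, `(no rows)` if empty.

Scalar subquery: MAX(grade) over all enrollments rows = 99.
Keep rows where grade >= that value.

MA110 | 99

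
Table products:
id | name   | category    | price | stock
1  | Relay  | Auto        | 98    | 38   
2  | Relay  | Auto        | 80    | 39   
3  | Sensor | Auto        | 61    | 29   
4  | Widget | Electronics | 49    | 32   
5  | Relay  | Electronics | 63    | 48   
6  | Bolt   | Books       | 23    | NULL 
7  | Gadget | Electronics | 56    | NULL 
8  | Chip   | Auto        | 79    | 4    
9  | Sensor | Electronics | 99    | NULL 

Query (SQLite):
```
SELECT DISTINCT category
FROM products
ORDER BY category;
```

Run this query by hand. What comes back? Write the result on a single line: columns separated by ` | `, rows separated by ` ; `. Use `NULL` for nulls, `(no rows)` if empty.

Auto ; Books ; Electronics

Collect distinct category values from products.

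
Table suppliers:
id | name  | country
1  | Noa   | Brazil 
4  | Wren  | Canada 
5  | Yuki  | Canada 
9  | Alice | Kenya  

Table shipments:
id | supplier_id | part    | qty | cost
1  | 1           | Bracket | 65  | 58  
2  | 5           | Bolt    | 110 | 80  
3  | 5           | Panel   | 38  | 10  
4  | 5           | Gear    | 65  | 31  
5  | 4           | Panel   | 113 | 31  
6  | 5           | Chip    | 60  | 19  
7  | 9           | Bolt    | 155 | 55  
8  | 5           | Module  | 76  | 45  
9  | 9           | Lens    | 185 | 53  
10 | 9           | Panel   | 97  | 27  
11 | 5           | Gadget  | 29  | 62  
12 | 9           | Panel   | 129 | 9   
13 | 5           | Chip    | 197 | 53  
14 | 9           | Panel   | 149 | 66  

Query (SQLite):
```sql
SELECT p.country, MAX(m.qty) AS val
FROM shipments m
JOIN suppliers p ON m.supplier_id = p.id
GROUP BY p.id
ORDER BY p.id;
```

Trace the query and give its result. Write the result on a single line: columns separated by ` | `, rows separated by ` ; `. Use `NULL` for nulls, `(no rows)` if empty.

Brazil | 65 ; Canada | 113 ; Canada | 197 ; Kenya | 185

Join each shipments row to its suppliers via supplier_id.
Group joined rows by suppliers.id; compute MAX(m.qty) per group.
  1: ids {1} → MAX(m.qty)=65
  4: ids {5} → MAX(m.qty)=113
  5: ids {2, 3, 4, 6, 8, 11, 13} → MAX(m.qty)=197
  9: ids {7, 9, 10, 12, 14} → MAX(m.qty)=185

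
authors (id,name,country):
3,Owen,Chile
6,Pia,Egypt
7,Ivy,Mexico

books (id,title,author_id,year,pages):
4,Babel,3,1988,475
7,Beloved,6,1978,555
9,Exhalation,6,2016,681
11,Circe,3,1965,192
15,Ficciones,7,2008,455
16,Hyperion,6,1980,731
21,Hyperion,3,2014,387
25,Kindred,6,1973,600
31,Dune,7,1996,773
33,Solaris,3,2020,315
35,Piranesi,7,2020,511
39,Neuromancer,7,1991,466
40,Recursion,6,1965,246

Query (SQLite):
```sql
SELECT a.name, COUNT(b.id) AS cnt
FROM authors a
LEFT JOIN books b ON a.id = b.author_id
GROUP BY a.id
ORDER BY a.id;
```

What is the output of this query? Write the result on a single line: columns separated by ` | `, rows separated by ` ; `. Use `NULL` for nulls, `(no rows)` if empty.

Owen | 4 ; Pia | 5 ; Ivy | 4

LEFT JOIN keeps every authors row; unmatched ones get NULL for books columns.
Group by authors.id and compute COUNT(b.id). COUNT(col) of an all-NULL group is 0.
  3: ids {4, 11, 21, 33} → COUNT(b.id)=4
  6: ids {7, 9, 16, 25, 40} → COUNT(b.id)=5
  7: ids {15, 31, 35, 39} → COUNT(b.id)=4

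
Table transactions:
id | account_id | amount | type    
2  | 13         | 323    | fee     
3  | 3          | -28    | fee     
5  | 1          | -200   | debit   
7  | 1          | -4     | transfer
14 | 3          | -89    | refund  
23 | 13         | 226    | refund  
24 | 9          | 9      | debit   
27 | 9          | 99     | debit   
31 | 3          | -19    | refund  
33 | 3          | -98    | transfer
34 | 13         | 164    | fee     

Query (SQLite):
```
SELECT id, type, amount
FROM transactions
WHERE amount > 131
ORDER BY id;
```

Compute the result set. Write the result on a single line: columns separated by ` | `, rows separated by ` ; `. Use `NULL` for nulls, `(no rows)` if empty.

2 | fee | 323 ; 23 | refund | 226 ; 34 | fee | 164

amount > 131: ids {2, 23, 34}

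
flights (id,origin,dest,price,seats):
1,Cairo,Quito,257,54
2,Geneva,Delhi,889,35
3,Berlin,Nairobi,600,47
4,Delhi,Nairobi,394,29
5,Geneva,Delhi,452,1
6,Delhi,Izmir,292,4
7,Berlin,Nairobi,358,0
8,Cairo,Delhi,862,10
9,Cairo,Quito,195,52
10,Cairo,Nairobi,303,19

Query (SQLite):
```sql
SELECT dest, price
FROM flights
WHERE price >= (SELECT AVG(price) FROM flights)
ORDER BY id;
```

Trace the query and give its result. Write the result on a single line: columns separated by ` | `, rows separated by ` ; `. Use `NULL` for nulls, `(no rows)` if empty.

Scalar subquery: AVG(price) over all flights rows = 460.2.
Keep rows where price >= that value.

Delhi | 889 ; Nairobi | 600 ; Delhi | 862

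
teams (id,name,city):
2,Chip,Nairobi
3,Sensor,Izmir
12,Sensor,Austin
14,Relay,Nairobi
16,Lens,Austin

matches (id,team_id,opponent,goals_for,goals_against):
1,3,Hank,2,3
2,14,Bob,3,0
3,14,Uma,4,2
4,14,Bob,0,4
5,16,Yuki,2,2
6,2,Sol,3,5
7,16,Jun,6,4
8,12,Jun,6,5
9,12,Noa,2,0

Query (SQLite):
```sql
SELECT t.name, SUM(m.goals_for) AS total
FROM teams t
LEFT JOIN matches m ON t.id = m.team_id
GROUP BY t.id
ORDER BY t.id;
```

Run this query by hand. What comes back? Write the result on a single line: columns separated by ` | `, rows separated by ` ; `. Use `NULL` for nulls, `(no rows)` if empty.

LEFT JOIN keeps every teams row; unmatched ones get NULL for matches columns.
Group by teams.id and compute SUM(m.goals_for). SUM over an all-NULL group is NULL.
  2: ids {6} → SUM(m.goals_for)=3
  3: ids {1} → SUM(m.goals_for)=2
  12: ids {8, 9} → SUM(m.goals_for)=8
  14: ids {2, 3, 4} → SUM(m.goals_for)=7
  16: ids {5, 7} → SUM(m.goals_for)=8

Chip | 3 ; Sensor | 2 ; Sensor | 8 ; Relay | 7 ; Lens | 8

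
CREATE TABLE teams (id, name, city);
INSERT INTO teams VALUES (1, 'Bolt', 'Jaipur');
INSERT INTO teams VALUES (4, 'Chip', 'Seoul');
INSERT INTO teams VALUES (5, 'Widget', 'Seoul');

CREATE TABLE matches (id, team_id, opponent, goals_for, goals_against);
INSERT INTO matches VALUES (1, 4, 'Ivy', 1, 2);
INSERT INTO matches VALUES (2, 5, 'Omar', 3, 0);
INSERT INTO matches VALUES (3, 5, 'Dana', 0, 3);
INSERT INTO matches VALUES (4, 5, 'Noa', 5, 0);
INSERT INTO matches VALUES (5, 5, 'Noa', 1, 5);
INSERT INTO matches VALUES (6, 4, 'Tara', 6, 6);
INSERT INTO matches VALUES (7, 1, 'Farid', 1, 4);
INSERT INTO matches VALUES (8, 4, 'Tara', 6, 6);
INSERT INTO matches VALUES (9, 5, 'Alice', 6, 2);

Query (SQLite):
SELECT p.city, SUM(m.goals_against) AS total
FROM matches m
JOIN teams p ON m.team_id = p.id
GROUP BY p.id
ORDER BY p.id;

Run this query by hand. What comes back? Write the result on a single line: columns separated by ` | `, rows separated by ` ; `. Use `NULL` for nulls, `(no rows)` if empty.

Join each matches row to its teams via team_id.
Group joined rows by teams.id; compute SUM(m.goals_against) per group.
  1: ids {7} → SUM(m.goals_against)=4
  4: ids {1, 6, 8} → SUM(m.goals_against)=14
  5: ids {2, 3, 4, 5, 9} → SUM(m.goals_against)=10

Jaipur | 4 ; Seoul | 14 ; Seoul | 10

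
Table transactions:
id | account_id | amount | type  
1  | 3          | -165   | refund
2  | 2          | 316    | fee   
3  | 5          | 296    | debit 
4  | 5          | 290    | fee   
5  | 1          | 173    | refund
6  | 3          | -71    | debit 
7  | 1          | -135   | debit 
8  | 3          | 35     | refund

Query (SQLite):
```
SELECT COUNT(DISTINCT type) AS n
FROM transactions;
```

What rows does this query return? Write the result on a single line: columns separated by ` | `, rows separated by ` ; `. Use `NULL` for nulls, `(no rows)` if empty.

Count distinct non-NULL type values.

3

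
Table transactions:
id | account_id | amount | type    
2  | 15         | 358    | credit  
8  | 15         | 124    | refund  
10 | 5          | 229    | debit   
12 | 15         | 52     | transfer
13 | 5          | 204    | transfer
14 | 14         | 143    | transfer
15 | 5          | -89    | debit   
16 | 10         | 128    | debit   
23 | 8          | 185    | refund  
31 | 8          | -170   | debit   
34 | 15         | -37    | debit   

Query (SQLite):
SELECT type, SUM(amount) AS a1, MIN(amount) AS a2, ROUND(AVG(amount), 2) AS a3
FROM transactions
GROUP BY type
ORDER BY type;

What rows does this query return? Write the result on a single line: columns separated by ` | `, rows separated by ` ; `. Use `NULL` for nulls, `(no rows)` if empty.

Group transactions by type.
Per group compute: SUM(amount), MIN(amount), ROUND(AVG(amount), 2).
  credit: ids {2} → SUM(amount)=358, MIN(amount)=358, ROUND(AVG(amount), 2)=358
  debit: ids {10, 15, 16, 31, 34} → SUM(amount)=61, MIN(amount)=-170, ROUND(AVG(amount), 2)=12.2
  refund: ids {8, 23} → SUM(amount)=309, MIN(amount)=124, ROUND(AVG(amount), 2)=154.5
  transfer: ids {12, 13, 14} → SUM(amount)=399, MIN(amount)=52, ROUND(AVG(amount), 2)=133

credit | 358 | 358 | 358 ; debit | 61 | -170 | 12.2 ; refund | 309 | 124 | 154.5 ; transfer | 399 | 52 | 133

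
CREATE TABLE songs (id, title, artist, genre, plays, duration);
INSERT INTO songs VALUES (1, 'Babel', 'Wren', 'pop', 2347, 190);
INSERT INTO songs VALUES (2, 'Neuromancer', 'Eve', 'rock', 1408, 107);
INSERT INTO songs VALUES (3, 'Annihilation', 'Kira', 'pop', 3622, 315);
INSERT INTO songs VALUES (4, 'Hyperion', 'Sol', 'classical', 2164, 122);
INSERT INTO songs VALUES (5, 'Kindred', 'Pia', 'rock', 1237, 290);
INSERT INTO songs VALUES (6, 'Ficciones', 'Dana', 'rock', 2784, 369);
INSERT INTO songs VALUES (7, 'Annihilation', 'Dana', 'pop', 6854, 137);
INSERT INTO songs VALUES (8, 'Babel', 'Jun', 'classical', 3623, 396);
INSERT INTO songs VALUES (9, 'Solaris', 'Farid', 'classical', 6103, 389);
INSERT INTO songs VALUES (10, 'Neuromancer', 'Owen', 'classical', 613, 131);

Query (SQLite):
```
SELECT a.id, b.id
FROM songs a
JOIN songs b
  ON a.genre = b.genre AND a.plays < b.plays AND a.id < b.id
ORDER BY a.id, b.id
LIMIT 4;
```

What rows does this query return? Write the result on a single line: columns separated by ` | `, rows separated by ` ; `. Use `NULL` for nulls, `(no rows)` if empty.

Pairs (a,b) with same genre, a.plays < b.plays, a.id < b.id.
genre groups: classical:{4,8,9,10} pop:{1,3,7} rock:{2,5,6}
Ordered by (a.id, b.id); first 4.

1 | 3 ; 1 | 7 ; 2 | 6 ; 3 | 7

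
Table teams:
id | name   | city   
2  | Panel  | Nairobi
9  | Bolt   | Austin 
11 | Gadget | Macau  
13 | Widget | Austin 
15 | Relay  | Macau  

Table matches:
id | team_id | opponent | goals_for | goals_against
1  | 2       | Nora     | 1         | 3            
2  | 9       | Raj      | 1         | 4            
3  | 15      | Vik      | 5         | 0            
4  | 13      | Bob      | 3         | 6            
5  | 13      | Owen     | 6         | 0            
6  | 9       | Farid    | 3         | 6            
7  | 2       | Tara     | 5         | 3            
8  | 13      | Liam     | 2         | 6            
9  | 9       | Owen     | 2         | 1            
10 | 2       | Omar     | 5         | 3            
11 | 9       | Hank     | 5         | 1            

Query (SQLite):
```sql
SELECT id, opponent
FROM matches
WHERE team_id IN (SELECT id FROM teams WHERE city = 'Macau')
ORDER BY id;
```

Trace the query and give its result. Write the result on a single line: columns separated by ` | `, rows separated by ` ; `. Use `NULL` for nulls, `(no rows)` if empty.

3 | Vik

Inner query: teams.id where city = 'Macau'.
Outer: keep matches rows whose team_id is in that set.
Inner query → {11, 15}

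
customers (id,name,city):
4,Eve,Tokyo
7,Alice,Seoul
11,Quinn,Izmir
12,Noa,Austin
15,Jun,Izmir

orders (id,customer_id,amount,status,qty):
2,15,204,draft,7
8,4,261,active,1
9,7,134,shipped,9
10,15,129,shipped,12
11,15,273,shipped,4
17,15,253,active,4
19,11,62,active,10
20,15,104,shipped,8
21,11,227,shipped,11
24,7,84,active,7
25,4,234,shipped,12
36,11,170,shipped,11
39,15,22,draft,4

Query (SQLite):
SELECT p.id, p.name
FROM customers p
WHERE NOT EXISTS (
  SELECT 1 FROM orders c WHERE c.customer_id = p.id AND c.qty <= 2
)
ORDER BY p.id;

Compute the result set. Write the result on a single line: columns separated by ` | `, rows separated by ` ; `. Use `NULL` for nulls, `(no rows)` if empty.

For each customers row, check whether any orders with matching customer_id has qty <= 2.
Keep rows where that is false.

7 | Alice ; 11 | Quinn ; 12 | Noa ; 15 | Jun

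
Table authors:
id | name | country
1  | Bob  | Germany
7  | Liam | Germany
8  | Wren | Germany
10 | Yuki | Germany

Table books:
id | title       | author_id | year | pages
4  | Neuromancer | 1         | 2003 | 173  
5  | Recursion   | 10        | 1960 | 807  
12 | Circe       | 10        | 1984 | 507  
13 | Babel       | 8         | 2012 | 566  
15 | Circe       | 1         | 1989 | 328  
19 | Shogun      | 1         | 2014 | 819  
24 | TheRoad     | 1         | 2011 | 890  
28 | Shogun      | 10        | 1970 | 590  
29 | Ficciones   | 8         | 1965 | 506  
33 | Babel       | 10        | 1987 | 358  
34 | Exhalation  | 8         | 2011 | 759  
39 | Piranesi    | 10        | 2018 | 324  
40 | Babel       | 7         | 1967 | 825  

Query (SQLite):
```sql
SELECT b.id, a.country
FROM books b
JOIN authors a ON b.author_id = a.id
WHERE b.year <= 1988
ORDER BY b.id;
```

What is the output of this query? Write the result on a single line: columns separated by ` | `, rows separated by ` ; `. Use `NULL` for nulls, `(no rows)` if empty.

5 | Germany ; 12 | Germany ; 28 | Germany ; 29 | Germany ; 33 | Germany ; 40 | Germany

Each books row matches the authors row where author_id = authors.id.
Then keep rows with b.year <= 1988.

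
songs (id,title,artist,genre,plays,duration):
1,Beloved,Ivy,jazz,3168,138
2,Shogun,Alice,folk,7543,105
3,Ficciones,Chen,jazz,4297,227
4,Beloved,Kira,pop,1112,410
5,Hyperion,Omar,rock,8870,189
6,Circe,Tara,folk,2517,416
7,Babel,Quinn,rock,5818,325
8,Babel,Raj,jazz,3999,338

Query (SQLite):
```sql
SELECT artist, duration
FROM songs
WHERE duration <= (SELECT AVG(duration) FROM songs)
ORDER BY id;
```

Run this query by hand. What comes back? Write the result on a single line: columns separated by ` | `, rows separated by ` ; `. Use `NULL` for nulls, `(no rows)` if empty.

Scalar subquery: AVG(duration) over all songs rows = 268.5.
Keep rows where duration <= that value.

Ivy | 138 ; Alice | 105 ; Chen | 227 ; Omar | 189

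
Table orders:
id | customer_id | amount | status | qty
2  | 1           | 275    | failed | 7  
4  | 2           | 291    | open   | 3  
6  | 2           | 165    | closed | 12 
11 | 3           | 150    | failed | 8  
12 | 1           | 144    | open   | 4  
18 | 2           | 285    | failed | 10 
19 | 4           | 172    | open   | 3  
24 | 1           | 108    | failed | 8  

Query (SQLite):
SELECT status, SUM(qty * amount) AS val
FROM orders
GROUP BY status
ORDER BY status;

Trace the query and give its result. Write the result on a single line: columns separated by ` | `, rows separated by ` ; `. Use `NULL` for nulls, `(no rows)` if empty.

closed | 1980 ; failed | 6839 ; open | 1965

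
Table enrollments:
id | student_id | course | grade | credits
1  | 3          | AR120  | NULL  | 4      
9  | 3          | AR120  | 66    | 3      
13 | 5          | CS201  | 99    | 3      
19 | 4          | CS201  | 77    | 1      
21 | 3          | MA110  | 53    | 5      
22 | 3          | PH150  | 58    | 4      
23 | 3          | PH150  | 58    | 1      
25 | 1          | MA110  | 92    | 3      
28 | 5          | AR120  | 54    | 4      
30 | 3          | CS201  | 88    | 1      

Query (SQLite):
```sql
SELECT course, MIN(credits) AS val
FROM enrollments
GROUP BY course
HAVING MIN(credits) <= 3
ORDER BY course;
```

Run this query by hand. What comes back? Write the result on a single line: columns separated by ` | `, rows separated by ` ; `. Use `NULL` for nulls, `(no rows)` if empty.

AR120 | 3 ; CS201 | 1 ; MA110 | 3 ; PH150 | 1

Partition enrollments by course; compute MIN(credits) within each group.
HAVING: keep groups where MIN(credits) <= 3.
  AR120: ids {1, 9, 28} → MIN(credits)=3
  CS201: ids {13, 19, 30} → MIN(credits)=1
  MA110: ids {21, 25} → MIN(credits)=3
  PH150: ids {22, 23} → MIN(credits)=1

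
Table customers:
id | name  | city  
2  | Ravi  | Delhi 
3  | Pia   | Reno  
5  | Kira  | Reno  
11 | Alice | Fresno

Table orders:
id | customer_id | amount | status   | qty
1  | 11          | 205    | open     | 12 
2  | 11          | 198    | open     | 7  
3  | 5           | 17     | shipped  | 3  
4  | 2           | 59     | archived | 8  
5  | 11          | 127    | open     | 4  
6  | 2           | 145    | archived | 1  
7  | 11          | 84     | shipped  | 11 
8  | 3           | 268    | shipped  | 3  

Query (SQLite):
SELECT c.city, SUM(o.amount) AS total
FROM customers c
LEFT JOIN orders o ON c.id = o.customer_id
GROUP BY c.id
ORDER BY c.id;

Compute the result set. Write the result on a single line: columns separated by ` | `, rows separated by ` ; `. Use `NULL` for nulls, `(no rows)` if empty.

LEFT JOIN keeps every customers row; unmatched ones get NULL for orders columns.
Group by customers.id and compute SUM(o.amount). SUM over an all-NULL group is NULL.
  2: ids {4, 6} → SUM(o.amount)=204
  3: ids {8} → SUM(o.amount)=268
  5: ids {3} → SUM(o.amount)=17
  11: ids {1, 2, 5, 7} → SUM(o.amount)=614

Delhi | 204 ; Reno | 268 ; Reno | 17 ; Fresno | 614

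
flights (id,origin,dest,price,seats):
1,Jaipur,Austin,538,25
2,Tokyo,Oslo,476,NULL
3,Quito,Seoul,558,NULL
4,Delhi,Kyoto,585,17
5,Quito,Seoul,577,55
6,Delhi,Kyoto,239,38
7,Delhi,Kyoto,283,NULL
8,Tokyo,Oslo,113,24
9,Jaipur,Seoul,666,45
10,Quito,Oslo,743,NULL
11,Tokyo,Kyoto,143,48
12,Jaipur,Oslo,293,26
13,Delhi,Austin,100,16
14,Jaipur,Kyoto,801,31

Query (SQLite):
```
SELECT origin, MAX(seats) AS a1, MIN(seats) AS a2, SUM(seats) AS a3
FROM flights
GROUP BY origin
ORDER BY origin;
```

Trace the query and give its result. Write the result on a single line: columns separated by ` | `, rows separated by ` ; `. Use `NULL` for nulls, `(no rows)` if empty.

Group flights by origin.
Per group compute: MAX(seats), MIN(seats), SUM(seats).
  Delhi: ids {4, 6, 7, 13} → MAX(seats)=38, MIN(seats)=16, SUM(seats)=71
  Jaipur: ids {1, 9, 12, 14} → MAX(seats)=45, MIN(seats)=25, SUM(seats)=127
  Quito: ids {3, 5, 10} → MAX(seats)=55, MIN(seats)=55, SUM(seats)=55
  Tokyo: ids {2, 8, 11} → MAX(seats)=48, MIN(seats)=24, SUM(seats)=72

Delhi | 38 | 16 | 71 ; Jaipur | 45 | 25 | 127 ; Quito | 55 | 55 | 55 ; Tokyo | 48 | 24 | 72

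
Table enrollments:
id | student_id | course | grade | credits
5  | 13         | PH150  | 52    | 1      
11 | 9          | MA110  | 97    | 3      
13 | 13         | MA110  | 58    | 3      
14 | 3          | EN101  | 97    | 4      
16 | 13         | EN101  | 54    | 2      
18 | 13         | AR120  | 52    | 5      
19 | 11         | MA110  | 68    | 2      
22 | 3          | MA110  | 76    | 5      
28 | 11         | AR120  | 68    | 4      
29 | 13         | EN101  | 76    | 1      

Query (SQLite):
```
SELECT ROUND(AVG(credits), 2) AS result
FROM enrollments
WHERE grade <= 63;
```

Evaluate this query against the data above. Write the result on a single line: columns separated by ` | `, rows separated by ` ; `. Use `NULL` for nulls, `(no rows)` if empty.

Rows where grade <= 63 → credits values: [1, 3, 2, 5].
AVG = 11 / 4 (rounded to 2 dp).

2.75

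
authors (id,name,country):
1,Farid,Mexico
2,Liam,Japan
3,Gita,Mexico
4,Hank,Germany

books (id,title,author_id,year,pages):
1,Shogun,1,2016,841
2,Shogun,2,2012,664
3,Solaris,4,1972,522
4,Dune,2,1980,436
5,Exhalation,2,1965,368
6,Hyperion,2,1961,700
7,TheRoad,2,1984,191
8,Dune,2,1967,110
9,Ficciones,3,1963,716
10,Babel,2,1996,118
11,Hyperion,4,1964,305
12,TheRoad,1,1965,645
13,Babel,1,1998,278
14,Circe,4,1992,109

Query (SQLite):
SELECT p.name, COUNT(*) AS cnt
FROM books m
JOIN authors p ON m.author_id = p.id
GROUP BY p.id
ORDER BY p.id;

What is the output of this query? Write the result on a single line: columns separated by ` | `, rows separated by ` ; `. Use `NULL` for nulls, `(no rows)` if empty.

Farid | 3 ; Liam | 7 ; Gita | 1 ; Hank | 3

Join each books row to its authors via author_id.
Group joined rows by authors.id; compute COUNT(*) per group.
  1: ids {1, 12, 13} → COUNT(*)=3
  2: ids {2, 4, 5, 6, 7, 8, 10} → COUNT(*)=7
  3: ids {9} → COUNT(*)=1
  4: ids {3, 11, 14} → COUNT(*)=3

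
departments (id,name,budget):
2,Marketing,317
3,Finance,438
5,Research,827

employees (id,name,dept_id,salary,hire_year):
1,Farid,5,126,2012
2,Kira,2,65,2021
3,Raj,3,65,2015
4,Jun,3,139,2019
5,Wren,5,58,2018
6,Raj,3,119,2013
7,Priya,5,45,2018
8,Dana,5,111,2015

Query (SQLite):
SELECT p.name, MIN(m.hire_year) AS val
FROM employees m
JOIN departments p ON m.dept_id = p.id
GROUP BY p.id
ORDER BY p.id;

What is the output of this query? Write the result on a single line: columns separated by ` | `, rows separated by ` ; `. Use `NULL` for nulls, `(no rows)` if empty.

Marketing | 2021 ; Finance | 2013 ; Research | 2012

Join each employees row to its departments via dept_id.
Group joined rows by departments.id; compute MIN(m.hire_year) per group.
  2: ids {2} → MIN(m.hire_year)=2021
  3: ids {3, 4, 6} → MIN(m.hire_year)=2013
  5: ids {1, 5, 7, 8} → MIN(m.hire_year)=2012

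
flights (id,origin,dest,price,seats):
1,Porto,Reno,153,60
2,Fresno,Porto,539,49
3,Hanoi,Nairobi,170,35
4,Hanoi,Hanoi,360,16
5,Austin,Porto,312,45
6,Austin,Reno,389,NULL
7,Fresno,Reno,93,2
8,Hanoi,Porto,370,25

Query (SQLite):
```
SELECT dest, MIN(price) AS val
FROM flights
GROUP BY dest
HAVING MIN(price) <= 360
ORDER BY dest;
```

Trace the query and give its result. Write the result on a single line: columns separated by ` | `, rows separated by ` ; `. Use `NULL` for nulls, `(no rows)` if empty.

Partition flights by dest; compute MIN(price) within each group.
HAVING: keep groups where MIN(price) <= 360.
  Hanoi: ids {4} → MIN(price)=360
  Nairobi: ids {3} → MIN(price)=170
  Porto: ids {2, 5, 8} → MIN(price)=312
  Reno: ids {1, 6, 7} → MIN(price)=93

Hanoi | 360 ; Nairobi | 170 ; Porto | 312 ; Reno | 93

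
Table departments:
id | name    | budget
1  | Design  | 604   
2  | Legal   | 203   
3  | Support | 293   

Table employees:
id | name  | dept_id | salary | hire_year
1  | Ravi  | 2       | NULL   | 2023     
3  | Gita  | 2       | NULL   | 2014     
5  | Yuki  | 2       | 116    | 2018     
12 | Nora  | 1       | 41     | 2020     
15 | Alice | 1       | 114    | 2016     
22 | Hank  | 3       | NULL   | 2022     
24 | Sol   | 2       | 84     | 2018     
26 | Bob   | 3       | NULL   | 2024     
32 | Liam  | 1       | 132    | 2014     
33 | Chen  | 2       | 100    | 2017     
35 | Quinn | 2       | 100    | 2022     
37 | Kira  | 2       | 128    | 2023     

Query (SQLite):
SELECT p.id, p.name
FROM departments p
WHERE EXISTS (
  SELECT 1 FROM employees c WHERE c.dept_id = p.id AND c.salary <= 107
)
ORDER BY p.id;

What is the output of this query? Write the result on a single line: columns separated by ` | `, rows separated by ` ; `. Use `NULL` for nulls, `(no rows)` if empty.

1 | Design ; 2 | Legal

For each departments row, check whether any employees with matching dept_id has salary <= 107.
Keep rows where that is true.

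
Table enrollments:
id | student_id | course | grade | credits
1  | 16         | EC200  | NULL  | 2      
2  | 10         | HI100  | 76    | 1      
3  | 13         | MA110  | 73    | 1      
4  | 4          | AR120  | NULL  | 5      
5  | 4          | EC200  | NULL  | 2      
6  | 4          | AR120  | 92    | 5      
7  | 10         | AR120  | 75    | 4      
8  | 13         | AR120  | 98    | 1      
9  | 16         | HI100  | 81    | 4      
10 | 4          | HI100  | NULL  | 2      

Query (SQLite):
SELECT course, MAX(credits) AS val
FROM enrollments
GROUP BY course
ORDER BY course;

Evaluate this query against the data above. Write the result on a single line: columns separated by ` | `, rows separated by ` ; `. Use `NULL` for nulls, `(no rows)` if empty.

Partition enrollments by course; compute MAX(credits) within each group.
  AR120: ids {4, 6, 7, 8} → MAX(credits)=5
  EC200: ids {1, 5} → MAX(credits)=2
  HI100: ids {2, 9, 10} → MAX(credits)=4
  MA110: ids {3} → MAX(credits)=1

AR120 | 5 ; EC200 | 2 ; HI100 | 4 ; MA110 | 1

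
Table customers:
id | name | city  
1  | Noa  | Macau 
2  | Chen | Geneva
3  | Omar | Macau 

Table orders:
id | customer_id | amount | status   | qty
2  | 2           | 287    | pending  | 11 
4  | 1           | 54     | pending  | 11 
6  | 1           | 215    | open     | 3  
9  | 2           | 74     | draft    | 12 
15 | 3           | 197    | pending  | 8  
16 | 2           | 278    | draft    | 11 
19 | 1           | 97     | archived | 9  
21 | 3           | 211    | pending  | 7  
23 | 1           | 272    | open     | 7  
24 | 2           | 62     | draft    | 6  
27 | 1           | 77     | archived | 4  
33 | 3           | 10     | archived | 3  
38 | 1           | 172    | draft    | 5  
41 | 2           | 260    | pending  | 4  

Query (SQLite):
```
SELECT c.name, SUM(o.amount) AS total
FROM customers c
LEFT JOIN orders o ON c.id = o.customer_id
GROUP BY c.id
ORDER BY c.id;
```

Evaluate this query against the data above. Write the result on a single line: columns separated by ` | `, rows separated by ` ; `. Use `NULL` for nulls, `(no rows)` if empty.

Noa | 887 ; Chen | 961 ; Omar | 418

LEFT JOIN keeps every customers row; unmatched ones get NULL for orders columns.
Group by customers.id and compute SUM(o.amount). SUM over an all-NULL group is NULL.
  1: ids {4, 6, 19, 23, 27, 38} → SUM(o.amount)=887
  2: ids {2, 9, 16, 24, 41} → SUM(o.amount)=961
  3: ids {15, 21, 33} → SUM(o.amount)=418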